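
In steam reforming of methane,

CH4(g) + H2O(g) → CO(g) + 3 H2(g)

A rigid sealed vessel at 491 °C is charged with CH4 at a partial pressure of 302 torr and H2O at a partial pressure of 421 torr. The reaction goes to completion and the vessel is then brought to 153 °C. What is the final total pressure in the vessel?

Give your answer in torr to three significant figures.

At constant V, partial pressures at 491 °C are proportional to moles, so apply stoichiometry directly to pressures.
P(H2O) required for 302 torr of CH4 = (1/1) × 302 = 302.0 torr; available 421 torr, so CH4 is limiting.
P(H2O) remaining = 421 − (1/1) × 302 = 119.0 torr
P(gaseous products) = (1+3)/1 × 302 = 1208 torr
P_total at 491 °C = 119.0 + 1208 = 1327 torr
Scaling to 153 °C: P = 1327 × 426.15/764.15 = 740.0 torr

740 torr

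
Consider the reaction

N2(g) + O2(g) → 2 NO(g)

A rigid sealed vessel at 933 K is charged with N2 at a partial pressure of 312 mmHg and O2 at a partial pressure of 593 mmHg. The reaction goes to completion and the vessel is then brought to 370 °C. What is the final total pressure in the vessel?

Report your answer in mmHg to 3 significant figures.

624 mmHg

With V and T fixed, P_i ∝ n_i, so the mole ratios apply directly to partial pressures at 933 K.
P(O2) required for 312 mmHg of N2 = (1/1) × 312 = 312.0 mmHg; available 593 mmHg, so N2 is limiting.
P(O2) remaining = 593 − (1/1) × 312 = 281.0 mmHg
P(gaseous products) = (2)/1 × 312 = 624.0 mmHg
P_total at 933 K = 281.0 + 624.0 = 905.0 mmHg
Scaling to 370 °C: P = 905.0 × 643.15/933 = 623.8 mmHg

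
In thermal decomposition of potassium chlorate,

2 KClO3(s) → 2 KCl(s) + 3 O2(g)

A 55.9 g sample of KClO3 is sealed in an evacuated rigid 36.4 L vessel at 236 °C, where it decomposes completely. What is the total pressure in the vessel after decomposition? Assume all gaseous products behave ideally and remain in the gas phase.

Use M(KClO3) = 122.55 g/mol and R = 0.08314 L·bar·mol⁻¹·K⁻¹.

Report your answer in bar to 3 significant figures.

0.796 bar

n(KClO3) = 55.9 / 122.55 = 0.4561 mol
n(gas produced) = (3/2) × 0.4561 = 0.6842 mol
P = nRT/V = 0.6842 × 0.08314 × 509.15 / 36.4 = 0.7957 bar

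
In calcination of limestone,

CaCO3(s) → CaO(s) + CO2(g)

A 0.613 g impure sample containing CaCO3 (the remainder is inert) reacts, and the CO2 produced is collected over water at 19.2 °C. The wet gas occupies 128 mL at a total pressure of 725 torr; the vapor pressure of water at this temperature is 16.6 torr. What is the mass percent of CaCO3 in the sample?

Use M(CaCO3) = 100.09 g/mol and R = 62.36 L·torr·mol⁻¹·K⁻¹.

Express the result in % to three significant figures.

81.2 %

P(CO2) = 725 − 16.6 = 708.4 torr
n(CO2) = PV/RT = (708.4 × 0.1280) / (62.36 × 292.35) = 0.004974 mol
n(CaCO3) = (1/1) × 0.004974 = 0.004974 mol
m(CaCO3) = 0.004974 × 100.09 = 0.4978 g
%CaCO3 = 0.4978 / 0.613 × 100 = 81.21%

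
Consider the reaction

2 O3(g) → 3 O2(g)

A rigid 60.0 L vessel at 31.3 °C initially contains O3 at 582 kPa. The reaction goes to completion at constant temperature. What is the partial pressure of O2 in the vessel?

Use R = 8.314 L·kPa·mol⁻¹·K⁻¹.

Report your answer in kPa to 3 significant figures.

n(O3)₀ = PV/RT = (582 × 60.0) / (8.314 × 304.45) = 13.80 mol
n(O2) = (3/2) × 13.80 = 20.70 mol
P(O2) = nRT/V = 20.70 × 8.314 × 304.45 / 60.0 = 873.3 kPa

873 kPa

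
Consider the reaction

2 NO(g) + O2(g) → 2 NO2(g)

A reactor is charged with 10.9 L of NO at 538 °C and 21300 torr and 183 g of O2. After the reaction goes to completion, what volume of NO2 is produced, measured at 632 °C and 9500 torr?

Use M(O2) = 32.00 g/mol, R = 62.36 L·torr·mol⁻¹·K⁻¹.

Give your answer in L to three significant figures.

n(NO) = PV/RT = (21300 × 10.9) / (62.36 × 811.15) = 4.590 mol
n(O2) = 183 / 32.00 = 5.719 mol
For 4.590 mol NO, stoichiometry requires (1/2) × 4.590 = 2.295 mol O2; 5.719 mol is available, so NO is limiting.
n(NO2) = (2/2) × 4.590 = 4.590 mol
V(NO2) = nRT/P = 4.590 × 62.36 × 905.15 / 9500 = 27.27 L

27.3 L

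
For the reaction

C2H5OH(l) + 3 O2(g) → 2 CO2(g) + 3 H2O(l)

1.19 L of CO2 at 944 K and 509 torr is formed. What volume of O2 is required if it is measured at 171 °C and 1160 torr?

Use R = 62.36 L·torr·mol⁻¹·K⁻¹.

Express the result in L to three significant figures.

0.369 L

n(CO2) = PV/RT = (509 × 1.19) / (62.36 × 944) = 0.01029 mol
n(O2) = (3/2) × 0.01029 = 0.01544 mol
V = nRT/P = 0.01544 × 62.36 × 444.15 / 1160 = 0.3687 L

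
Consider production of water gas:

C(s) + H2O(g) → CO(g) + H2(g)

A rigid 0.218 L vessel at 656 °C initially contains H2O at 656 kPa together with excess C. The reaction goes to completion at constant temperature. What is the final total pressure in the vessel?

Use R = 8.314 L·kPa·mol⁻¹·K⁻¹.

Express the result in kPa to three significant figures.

At constant T and V, P ∝ n(gas): 1 mol gas → 2 mol gas.
P_final = (2/1) × 656 = 1312 kPa

1310 kPa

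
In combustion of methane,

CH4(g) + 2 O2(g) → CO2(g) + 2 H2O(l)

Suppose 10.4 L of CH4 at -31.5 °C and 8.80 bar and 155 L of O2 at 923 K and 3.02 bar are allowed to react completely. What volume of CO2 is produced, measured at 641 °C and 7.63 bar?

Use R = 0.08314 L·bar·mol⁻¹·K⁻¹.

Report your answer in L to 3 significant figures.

30.4 L

n(CH4) = PV/RT = (8.80 × 10.4) / (0.08314 × 241.65) = 4.555 mol
n(O2) = PV/RT = (3.02 × 155) / (0.08314 × 923) = 6.100 mol
For 4.555 mol CH4, stoichiometry requires (2/1) × 4.555 = 9.110 mol O2; 6.100 mol is available, so O2 is limiting.
n(CO2) = (1/2) × 6.100 = 3.050 mol
V(CO2) = nRT/P = 3.050 × 0.08314 × 914.15 / 7.63 = 30.38 L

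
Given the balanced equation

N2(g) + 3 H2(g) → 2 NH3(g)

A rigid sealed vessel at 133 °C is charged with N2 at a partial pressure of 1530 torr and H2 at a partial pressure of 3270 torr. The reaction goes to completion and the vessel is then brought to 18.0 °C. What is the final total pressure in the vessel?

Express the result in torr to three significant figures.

1880 torr

Because the vessel is rigid and T is held at 133 °C, work the stoichiometry in partial pressures (P_i = n_iRT/V).
P(H2) required for 1530 torr of N2 = (3/1) × 1530 = 4590 torr; available 3270 torr, so H2 is limiting.
P(N2) remaining = 1530 − (1/3) × 3270 = 440.0 torr
P(gaseous products) = (2)/3 × 3270 = 2180 torr
P_total at 133 °C = 440.0 + 2180 = 2620 torr
Scaling to 18.0 °C: P = 2620 × 291.15/406.15 = 1878 torr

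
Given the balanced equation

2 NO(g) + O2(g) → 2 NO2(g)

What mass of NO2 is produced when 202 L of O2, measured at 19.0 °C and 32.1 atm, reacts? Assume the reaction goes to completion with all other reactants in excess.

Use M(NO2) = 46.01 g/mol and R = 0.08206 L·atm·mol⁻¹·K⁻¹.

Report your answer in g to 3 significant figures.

24900 g

n(O2) = PV/RT = (32.1 × 202) / (0.08206 × 292.15) = 270.5 mol
n(NO2) = (2/1) × 270.5 = 541.0 mol
m(NO2) = 541.0 × 46.01 = 24890 g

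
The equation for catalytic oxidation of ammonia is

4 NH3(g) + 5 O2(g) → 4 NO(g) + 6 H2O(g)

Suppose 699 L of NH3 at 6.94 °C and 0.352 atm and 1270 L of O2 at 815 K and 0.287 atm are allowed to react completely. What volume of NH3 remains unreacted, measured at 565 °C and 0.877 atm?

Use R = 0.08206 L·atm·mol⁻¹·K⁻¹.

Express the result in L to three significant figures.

n(NH3) = PV/RT = (0.352 × 699) / (0.08206 × 280.09) = 10.71 mol
n(O2) = PV/RT = (0.287 × 1270) / (0.08206 × 815) = 5.450 mol
For 10.71 mol NH3, stoichiometry requires (5/4) × 10.71 = 13.39 mol O2; 5.450 mol is available, so O2 is limiting.
n(NH3) consumed = (4/5) × 5.450 = 4.360 mol; remaining = 10.71 − 4.360 = 6.350 mol
V(NH3) = nRT/P = 6.350 × 0.08206 × 838.15 / 0.877 = 498.0 L

498 L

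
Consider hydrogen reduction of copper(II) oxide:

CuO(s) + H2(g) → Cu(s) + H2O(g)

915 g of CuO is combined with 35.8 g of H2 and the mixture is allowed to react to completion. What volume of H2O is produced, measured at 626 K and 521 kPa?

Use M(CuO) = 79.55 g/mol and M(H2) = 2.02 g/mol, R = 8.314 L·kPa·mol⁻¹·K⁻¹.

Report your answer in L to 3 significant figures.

115 L

n(CuO) = 915 / 79.55 = 11.50 mol
n(H2) = 35.8 / 2.02 = 17.72 mol
For 11.50 mol CuO, stoichiometry requires (1/1) × 11.50 = 11.50 mol H2; 17.72 mol is available, so CuO is limiting.
n(H2O) = (1/1) × 11.50 = 11.50 mol
V(H2O) = nRT/P = 11.50 × 8.314 × 626 / 521 = 114.9 L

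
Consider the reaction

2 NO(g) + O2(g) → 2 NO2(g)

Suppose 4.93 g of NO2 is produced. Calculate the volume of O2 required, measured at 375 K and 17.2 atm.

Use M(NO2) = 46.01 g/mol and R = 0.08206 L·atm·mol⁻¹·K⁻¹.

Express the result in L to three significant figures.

n(NO2) = 4.930 / 46.01 = 0.1072 mol
n(O2) = (1/2) × 0.1072 = 0.05360 mol
V = nRT/P = 0.05360 × 0.08206 × 375 / 17.2 = 0.09590 L

0.0959 L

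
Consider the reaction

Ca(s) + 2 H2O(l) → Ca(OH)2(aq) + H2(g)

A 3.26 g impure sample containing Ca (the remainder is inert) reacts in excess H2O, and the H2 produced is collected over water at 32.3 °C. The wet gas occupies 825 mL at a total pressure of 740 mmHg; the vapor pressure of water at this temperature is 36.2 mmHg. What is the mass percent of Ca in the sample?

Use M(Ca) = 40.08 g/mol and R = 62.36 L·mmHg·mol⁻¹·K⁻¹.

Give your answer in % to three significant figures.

37.5 %

P(H2) = 740 − 36.2 = 703.8 mmHg
n(H2) = PV/RT = (703.8 × 0.8250) / (62.36 × 305.45) = 0.03048 mol
n(Ca) = (1/1) × 0.03048 = 0.03048 mol
m(Ca) = 0.03048 × 40.08 = 1.222 g
%Ca = 1.222 / 3.26 × 100 = 37.48%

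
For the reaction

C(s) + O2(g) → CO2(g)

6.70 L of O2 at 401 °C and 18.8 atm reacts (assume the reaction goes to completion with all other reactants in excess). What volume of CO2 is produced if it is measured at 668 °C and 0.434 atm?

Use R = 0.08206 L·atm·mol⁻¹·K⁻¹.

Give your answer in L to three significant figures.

n(O2) = PV/RT = (18.8 × 6.70) / (0.08206 × 674.15) = 2.277 mol
n(CO2) = (1/1) × 2.277 = 2.277 mol
V = nRT/P = 2.277 × 0.08206 × 941.15 / 0.434 = 405.2 L

405 L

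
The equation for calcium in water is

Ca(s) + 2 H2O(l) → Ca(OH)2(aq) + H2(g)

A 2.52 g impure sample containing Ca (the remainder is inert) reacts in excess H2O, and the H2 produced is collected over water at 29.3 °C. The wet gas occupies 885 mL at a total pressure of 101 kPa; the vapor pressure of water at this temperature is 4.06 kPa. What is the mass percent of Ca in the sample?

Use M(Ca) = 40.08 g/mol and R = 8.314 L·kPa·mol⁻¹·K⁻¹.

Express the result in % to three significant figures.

P(H2) = 101 − 4.06 = 96.94 kPa
n(H2) = PV/RT = (96.94 × 0.8850) / (8.314 × 302.45) = 0.03412 mol
n(Ca) = (1/1) × 0.03412 = 0.03412 mol
m(Ca) = 0.03412 × 40.08 = 1.368 g
%Ca = 1.368 / 2.52 × 100 = 54.29%

54.3 %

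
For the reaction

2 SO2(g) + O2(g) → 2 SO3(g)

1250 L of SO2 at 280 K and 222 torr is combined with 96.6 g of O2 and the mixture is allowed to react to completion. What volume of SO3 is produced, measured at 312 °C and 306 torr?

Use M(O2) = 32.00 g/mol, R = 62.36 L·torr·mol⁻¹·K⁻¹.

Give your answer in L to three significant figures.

n(SO2) = PV/RT = (222 × 1250) / (62.36 × 280) = 15.89 mol
n(O2) = 96.6 / 32.00 = 3.019 mol
For 15.89 mol SO2, stoichiometry requires (1/2) × 15.89 = 7.945 mol O2; 3.019 mol is available, so O2 is limiting.
n(SO3) = (2/1) × 3.019 = 6.038 mol
V(SO3) = nRT/P = 6.038 × 62.36 × 585.15 / 306 = 720.0 L

720 L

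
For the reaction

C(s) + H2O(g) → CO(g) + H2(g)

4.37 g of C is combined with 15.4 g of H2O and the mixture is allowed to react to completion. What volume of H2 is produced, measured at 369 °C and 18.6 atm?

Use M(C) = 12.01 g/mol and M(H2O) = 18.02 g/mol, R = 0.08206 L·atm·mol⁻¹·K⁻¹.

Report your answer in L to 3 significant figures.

1.03 L

n(C) = 4.37 / 12.01 = 0.3639 mol
n(H2O) = 15.4 / 18.02 = 0.8546 mol
For 0.3639 mol C, stoichiometry requires (1/1) × 0.3639 = 0.3639 mol H2O; 0.8546 mol is available, so C is limiting.
n(H2) = (1/1) × 0.3639 = 0.3639 mol
V(H2) = nRT/P = 0.3639 × 0.08206 × 642.15 / 18.6 = 1.031 L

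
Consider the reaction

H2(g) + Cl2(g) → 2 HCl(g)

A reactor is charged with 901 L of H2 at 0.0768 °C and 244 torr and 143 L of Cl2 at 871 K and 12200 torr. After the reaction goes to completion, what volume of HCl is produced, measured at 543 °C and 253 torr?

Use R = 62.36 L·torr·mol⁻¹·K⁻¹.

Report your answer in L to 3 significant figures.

5190 L

n(H2) = PV/RT = (244 × 901) / (62.36 × 273.2268) = 12.90 mol
n(Cl2) = PV/RT = (12200 × 143) / (62.36 × 871) = 32.12 mol
For 12.90 mol H2, stoichiometry requires (1/1) × 12.90 = 12.90 mol Cl2; 32.12 mol is available, so H2 is limiting.
n(HCl) = (2/1) × 12.90 = 25.80 mol
V(HCl) = nRT/P = 25.80 × 62.36 × 816.15 / 253 = 5190 L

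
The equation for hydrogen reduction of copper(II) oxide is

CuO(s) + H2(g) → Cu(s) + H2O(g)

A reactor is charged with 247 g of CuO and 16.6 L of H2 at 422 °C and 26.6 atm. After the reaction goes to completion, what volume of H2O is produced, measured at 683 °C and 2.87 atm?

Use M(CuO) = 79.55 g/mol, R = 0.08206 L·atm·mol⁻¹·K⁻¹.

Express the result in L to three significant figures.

84.9 L

n(CuO) = 247 / 79.55 = 3.105 mol
n(H2) = PV/RT = (26.6 × 16.6) / (0.08206 × 695.15) = 7.741 mol
For 3.105 mol CuO, stoichiometry requires (1/1) × 3.105 = 3.105 mol H2; 7.741 mol is available, so CuO is limiting.
n(H2O) = (1/1) × 3.105 = 3.105 mol
V(H2O) = nRT/P = 3.105 × 0.08206 × 956.15 / 2.87 = 84.89 L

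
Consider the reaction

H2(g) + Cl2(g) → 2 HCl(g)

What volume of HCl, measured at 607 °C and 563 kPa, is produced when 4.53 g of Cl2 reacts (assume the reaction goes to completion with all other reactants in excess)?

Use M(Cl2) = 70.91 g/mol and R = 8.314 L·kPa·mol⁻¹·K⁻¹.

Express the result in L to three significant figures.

1.66 L

n(Cl2) = 4.530 / 70.91 = 0.06388 mol
n(HCl) = (2/1) × 0.06388 = 0.1278 mol
V = nRT/P = 0.1278 × 8.314 × 880.15 / 563 = 1.661 L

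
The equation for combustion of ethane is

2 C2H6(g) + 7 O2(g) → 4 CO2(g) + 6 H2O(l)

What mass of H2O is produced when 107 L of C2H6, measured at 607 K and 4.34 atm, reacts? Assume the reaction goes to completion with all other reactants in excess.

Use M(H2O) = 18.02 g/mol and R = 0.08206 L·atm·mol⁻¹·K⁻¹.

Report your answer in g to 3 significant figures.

n(C2H6) = PV/RT = (4.34 × 107) / (0.08206 × 607) = 9.323 mol
n(H2O) = (6/2) × 9.323 = 27.97 mol
m(H2O) = 27.97 × 18.02 = 504.0 g

504 g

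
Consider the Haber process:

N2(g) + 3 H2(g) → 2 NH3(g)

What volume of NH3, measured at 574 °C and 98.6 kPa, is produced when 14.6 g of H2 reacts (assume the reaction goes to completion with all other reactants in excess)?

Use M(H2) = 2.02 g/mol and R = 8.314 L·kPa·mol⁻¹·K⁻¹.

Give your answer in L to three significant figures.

n(H2) = 14.60 / 2.02 = 7.228 mol
n(NH3) = (2/3) × 7.228 = 4.819 mol
V = nRT/P = 4.819 × 8.314 × 847.15 / 98.6 = 344.2 L

344 L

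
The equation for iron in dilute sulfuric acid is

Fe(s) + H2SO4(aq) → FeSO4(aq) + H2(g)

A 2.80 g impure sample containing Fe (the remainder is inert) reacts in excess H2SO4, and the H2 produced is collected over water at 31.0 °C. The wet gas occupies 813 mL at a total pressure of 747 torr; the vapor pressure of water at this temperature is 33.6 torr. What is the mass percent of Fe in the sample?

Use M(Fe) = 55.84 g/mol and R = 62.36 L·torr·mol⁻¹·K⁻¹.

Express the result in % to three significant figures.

P(H2) = 747 − 33.6 = 713.4 torr
n(H2) = PV/RT = (713.4 × 0.8130) / (62.36 × 304.15) = 0.03058 mol
n(Fe) = (1/1) × 0.03058 = 0.03058 mol
m(Fe) = 0.03058 × 55.84 = 1.708 g
%Fe = 1.708 / 2.80 × 100 = 61.00%

61.0 %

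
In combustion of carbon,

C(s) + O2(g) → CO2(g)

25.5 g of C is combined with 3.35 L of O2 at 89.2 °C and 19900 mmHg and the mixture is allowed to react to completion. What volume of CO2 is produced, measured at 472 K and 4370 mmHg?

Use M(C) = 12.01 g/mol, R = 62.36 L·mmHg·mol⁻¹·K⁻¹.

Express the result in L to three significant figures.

n(C) = 25.5 / 12.01 = 2.123 mol
n(O2) = PV/RT = (19900 × 3.35) / (62.36 × 362.35) = 2.950 mol
For 2.123 mol C, stoichiometry requires (1/1) × 2.123 = 2.123 mol O2; 2.950 mol is available, so C is limiting.
n(CO2) = (1/1) × 2.123 = 2.123 mol
V(CO2) = nRT/P = 2.123 × 62.36 × 472 / 4370 = 14.30 L

14.3 L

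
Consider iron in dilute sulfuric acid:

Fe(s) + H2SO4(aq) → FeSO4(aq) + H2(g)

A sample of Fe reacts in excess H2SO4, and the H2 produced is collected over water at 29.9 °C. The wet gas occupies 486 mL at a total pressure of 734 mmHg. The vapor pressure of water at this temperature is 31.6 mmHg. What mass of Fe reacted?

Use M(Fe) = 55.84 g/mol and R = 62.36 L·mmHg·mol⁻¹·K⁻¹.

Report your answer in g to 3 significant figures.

1.01 g

P(H2) = 734 − 31.6 = 702.4 mmHg
n(H2) = PV/RT = (702.4 × 0.4860) / (62.36 × 303.05) = 0.01806 mol
n(Fe) = (1/1) × 0.01806 = 0.01806 mol
m(Fe) = 0.01806 × 55.84 = 1.008 g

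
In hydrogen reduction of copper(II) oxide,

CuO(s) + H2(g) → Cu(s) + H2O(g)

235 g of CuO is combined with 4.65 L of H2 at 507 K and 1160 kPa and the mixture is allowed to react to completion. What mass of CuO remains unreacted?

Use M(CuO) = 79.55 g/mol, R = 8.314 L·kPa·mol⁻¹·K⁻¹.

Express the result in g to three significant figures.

133 g

n(CuO) = 235 / 79.55 = 2.954 mol
n(H2) = PV/RT = (1160 × 4.65) / (8.314 × 507) = 1.280 mol
For 2.954 mol CuO, stoichiometry requires (1/1) × 2.954 = 2.954 mol H2; 1.280 mol is available, so H2 is limiting.
n(CuO) consumed = (1/1) × 1.280 = 1.280 mol; remaining = 2.954 − 1.280 = 1.674 mol
m(CuO) = 1.674 × 79.55 = 133.2 g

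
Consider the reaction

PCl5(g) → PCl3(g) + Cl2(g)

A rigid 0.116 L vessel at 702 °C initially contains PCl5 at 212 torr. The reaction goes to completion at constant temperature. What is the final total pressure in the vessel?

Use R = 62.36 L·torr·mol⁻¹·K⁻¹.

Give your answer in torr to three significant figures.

At constant T and V, P ∝ n(gas): 1 mol gas → 2 mol gas.
P_final = (2/1) × 212 = 424.0 torr

424 torr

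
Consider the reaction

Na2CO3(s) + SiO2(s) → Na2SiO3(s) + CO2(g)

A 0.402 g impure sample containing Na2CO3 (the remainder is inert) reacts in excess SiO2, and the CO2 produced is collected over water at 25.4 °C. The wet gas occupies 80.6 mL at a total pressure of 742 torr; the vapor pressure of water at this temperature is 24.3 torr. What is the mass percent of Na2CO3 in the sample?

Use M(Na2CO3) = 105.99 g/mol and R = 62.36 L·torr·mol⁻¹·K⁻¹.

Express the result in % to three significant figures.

P(CO2) = 742 − 24.3 = 717.7 torr
n(CO2) = PV/RT = (717.7 × 0.08060) / (62.36 × 298.55) = 0.003107 mol
n(Na2CO3) = (1/1) × 0.003107 = 0.003107 mol
m(Na2CO3) = 0.003107 × 105.99 = 0.3293 g
%Na2CO3 = 0.3293 / 0.402 × 100 = 81.92%

81.9 %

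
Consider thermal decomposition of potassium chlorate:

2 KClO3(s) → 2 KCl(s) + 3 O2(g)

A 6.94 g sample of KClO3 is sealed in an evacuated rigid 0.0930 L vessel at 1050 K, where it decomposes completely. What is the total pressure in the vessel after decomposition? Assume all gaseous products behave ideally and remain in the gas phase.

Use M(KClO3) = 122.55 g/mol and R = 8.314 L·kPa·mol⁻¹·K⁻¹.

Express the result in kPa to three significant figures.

7970 kPa

n(KClO3) = 6.94 / 122.55 = 0.05663 mol
n(gas produced) = (3/2) × 0.05663 = 0.08494 mol
P = nRT/V = 0.08494 × 8.314 × 1050 / 0.0930 = 7973 kPa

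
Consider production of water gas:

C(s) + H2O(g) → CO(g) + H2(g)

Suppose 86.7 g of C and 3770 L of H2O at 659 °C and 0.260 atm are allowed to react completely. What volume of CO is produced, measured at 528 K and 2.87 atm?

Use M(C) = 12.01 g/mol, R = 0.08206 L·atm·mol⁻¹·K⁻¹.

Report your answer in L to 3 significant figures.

109 L

n(C) = 86.7 / 12.01 = 7.219 mol
n(H2O) = PV/RT = (0.260 × 3770) / (0.08206 × 932.15) = 12.81 mol
For 7.219 mol C, stoichiometry requires (1/1) × 7.219 = 7.219 mol H2O; 12.81 mol is available, so C is limiting.
n(CO) = (1/1) × 7.219 = 7.219 mol
V(CO) = nRT/P = 7.219 × 0.08206 × 528 / 2.87 = 109.0 L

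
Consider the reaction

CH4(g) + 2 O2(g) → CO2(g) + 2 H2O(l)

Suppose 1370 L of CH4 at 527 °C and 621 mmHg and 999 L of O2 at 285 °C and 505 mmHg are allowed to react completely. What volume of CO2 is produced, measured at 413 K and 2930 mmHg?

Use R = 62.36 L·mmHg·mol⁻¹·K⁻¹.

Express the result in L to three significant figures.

63.7 L

n(CH4) = PV/RT = (621 × 1370) / (62.36 × 800.15) = 17.05 mol
n(O2) = PV/RT = (505 × 999) / (62.36 × 558.15) = 14.49 mol
For 17.05 mol CH4, stoichiometry requires (2/1) × 17.05 = 34.10 mol O2; 14.49 mol is available, so O2 is limiting.
n(CO2) = (1/2) × 14.49 = 7.245 mol
V(CO2) = nRT/P = 7.245 × 62.36 × 413 / 2930 = 63.68 L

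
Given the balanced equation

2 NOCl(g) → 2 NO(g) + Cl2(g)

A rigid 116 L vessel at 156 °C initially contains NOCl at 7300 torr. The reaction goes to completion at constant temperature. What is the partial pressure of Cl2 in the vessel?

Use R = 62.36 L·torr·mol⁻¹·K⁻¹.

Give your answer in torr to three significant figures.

n(NOCl)₀ = PV/RT = (7300 × 116) / (62.36 × 429.15) = 31.64 mol
n(Cl2) = (1/2) × 31.64 = 15.82 mol
P(Cl2) = nRT/V = 15.82 × 62.36 × 429.15 / 116 = 3650 torr

3650 torr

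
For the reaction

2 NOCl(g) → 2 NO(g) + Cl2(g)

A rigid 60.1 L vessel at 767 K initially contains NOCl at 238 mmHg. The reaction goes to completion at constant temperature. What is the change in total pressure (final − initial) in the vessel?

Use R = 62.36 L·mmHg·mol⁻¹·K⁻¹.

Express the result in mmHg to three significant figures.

Since T and V are fixed, P_final/P_initial = n_final/n_initial = 3/2.
P_final = (3/2) × 238 = 357.0 mmHg; ΔP = 357.0 − 238 = 119.0 mmHg

119 mmHg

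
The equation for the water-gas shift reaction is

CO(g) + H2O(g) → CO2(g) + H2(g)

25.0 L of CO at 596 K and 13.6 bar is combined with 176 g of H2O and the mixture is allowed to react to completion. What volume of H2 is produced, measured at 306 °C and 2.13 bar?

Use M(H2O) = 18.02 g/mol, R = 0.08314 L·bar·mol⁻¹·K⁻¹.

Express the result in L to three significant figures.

155 L

n(CO) = PV/RT = (13.6 × 25.0) / (0.08314 × 596) = 6.862 mol
n(H2O) = 176 / 18.02 = 9.767 mol
For 6.862 mol CO, stoichiometry requires (1/1) × 6.862 = 6.862 mol H2O; 9.767 mol is available, so CO is limiting.
n(H2) = (1/1) × 6.862 = 6.862 mol
V(H2) = nRT/P = 6.862 × 0.08314 × 579.15 / 2.13 = 155.1 L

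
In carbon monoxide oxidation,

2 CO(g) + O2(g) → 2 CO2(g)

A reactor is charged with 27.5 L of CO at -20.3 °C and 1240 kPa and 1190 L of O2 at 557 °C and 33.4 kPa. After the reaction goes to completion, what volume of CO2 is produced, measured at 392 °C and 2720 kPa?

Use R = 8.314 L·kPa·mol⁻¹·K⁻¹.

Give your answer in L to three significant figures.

23.4 L

n(CO) = PV/RT = (1240 × 27.5) / (8.314 × 252.85) = 16.22 mol
n(O2) = PV/RT = (33.4 × 1190) / (8.314 × 830.15) = 5.759 mol
For 16.22 mol CO, stoichiometry requires (1/2) × 16.22 = 8.110 mol O2; 5.759 mol is available, so O2 is limiting.
n(CO2) = (2/1) × 5.759 = 11.52 mol
V(CO2) = nRT/P = 11.52 × 8.314 × 665.15 / 2720 = 23.42 L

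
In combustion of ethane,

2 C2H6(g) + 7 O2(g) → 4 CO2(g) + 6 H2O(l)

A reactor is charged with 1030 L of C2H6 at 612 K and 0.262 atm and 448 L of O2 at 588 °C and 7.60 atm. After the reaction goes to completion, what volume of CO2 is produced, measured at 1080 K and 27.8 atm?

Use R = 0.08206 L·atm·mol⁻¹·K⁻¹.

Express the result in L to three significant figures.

n(C2H6) = PV/RT = (0.262 × 1030) / (0.08206 × 612) = 5.373 mol
n(O2) = PV/RT = (7.60 × 448) / (0.08206 × 861.15) = 48.18 mol
For 5.373 mol C2H6, stoichiometry requires (7/2) × 5.373 = 18.81 mol O2; 48.18 mol is available, so C2H6 is limiting.
n(CO2) = (4/2) × 5.373 = 10.75 mol
V(CO2) = nRT/P = 10.75 × 0.08206 × 1080 / 27.8 = 34.27 L

34.3 L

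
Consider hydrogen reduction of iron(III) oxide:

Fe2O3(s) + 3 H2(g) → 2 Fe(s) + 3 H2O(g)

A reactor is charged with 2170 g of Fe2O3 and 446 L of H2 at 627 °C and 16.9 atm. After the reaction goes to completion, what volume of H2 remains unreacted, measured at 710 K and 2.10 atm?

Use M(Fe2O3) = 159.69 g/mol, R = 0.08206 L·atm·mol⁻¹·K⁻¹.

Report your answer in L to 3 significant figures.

1700 L

n(Fe2O3) = 2170 / 159.69 = 13.59 mol
n(H2) = PV/RT = (16.9 × 446) / (0.08206 × 900.15) = 102.0 mol
For 13.59 mol Fe2O3, stoichiometry requires (3/1) × 13.59 = 40.77 mol H2; 102.0 mol is available, so Fe2O3 is limiting.
n(H2) consumed = (3/1) × 13.59 = 40.77 mol; remaining = 102.0 − 40.77 = 61.23 mol
V(H2) = nRT/P = 61.23 × 0.08206 × 710 / 2.10 = 1699 L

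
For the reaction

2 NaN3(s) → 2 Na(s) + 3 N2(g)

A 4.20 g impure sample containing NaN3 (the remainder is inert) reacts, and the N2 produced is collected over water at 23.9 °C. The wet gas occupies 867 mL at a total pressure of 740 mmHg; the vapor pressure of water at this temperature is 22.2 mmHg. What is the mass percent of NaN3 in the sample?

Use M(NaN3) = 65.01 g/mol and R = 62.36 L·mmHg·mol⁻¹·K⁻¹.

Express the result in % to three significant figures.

34.7 %

P(N2) = 740 − 22.2 = 717.8 mmHg
n(N2) = PV/RT = (717.8 × 0.8670) / (62.36 × 297.05) = 0.03360 mol
n(NaN3) = (2/3) × 0.03360 = 0.02240 mol
m(NaN3) = 0.02240 × 65.01 = 1.456 g
%NaN3 = 1.456 / 4.20 × 100 = 34.67%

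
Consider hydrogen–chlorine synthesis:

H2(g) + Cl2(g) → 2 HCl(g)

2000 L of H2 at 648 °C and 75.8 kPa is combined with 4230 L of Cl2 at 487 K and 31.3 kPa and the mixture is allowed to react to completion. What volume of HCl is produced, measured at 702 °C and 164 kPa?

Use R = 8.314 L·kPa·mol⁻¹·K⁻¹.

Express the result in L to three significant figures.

n(H2) = PV/RT = (75.8 × 2000) / (8.314 × 921.15) = 19.80 mol
n(Cl2) = PV/RT = (31.3 × 4230) / (8.314 × 487) = 32.70 mol
For 19.80 mol H2, stoichiometry requires (1/1) × 19.80 = 19.80 mol Cl2; 32.70 mol is available, so H2 is limiting.
n(HCl) = (2/1) × 19.80 = 39.60 mol
V(HCl) = nRT/P = 39.60 × 8.314 × 975.15 / 164 = 1958 L

1960 L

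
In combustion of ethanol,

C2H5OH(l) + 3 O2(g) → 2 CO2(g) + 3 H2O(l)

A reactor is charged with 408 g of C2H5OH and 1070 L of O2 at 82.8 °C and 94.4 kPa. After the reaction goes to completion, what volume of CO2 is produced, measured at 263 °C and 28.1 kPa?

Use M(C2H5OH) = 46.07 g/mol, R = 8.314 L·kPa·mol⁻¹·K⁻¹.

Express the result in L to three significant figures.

n(C2H5OH) = 408 / 46.07 = 8.856 mol
n(O2) = PV/RT = (94.4 × 1070) / (8.314 × 355.95) = 34.13 mol
For 8.856 mol C2H5OH, stoichiometry requires (3/1) × 8.856 = 26.57 mol O2; 34.13 mol is available, so C2H5OH is limiting.
n(CO2) = (2/1) × 8.856 = 17.71 mol
V(CO2) = nRT/P = 17.71 × 8.314 × 536.15 / 28.1 = 2809 L

2810 L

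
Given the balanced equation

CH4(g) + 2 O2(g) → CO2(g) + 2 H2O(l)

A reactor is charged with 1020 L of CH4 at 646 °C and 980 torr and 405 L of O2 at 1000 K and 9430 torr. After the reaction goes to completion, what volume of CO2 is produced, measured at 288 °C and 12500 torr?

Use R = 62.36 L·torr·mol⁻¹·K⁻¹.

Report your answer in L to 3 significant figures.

48.8 L

n(CH4) = PV/RT = (980 × 1020) / (62.36 × 919.15) = 17.44 mol
n(O2) = PV/RT = (9430 × 405) / (62.36 × 1000) = 61.24 mol
For 17.44 mol CH4, stoichiometry requires (2/1) × 17.44 = 34.88 mol O2; 61.24 mol is available, so CH4 is limiting.
n(CO2) = (1/1) × 17.44 = 17.44 mol
V(CO2) = nRT/P = 17.44 × 62.36 × 561.15 / 12500 = 48.82 L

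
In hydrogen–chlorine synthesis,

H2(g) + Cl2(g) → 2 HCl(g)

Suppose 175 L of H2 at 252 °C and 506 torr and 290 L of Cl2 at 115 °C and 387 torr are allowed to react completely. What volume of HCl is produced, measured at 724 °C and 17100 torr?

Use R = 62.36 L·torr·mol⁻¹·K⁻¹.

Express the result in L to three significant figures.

n(H2) = PV/RT = (506 × 175) / (62.36 × 525.15) = 2.704 mol
n(Cl2) = PV/RT = (387 × 290) / (62.36 × 388.15) = 4.637 mol
For 2.704 mol H2, stoichiometry requires (1/1) × 2.704 = 2.704 mol Cl2; 4.637 mol is available, so H2 is limiting.
n(HCl) = (2/1) × 2.704 = 5.408 mol
V(HCl) = nRT/P = 5.408 × 62.36 × 997.15 / 17100 = 19.67 L

19.7 L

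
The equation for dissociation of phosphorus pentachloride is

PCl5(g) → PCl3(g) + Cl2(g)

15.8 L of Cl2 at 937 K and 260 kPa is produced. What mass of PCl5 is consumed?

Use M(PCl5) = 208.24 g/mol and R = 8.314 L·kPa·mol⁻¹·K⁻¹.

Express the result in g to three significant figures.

110 g

n(Cl2) = PV/RT = (260 × 15.8) / (8.314 × 937) = 0.5273 mol
n(PCl5) = (1/1) × 0.5273 = 0.5273 mol
m(PCl5) = 0.5273 × 208.24 = 109.8 g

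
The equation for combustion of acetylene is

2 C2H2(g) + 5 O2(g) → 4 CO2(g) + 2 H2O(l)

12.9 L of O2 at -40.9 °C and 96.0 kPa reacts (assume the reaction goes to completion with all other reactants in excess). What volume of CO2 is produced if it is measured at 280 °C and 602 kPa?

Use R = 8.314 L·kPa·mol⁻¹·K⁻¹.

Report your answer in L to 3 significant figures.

n(O2) = PV/RT = (96.0 × 12.9) / (8.314 × 232.25) = 0.6414 mol
n(CO2) = (4/5) × 0.6414 = 0.5131 mol
V = nRT/P = 0.5131 × 8.314 × 553.15 / 602 = 3.920 L

3.92 L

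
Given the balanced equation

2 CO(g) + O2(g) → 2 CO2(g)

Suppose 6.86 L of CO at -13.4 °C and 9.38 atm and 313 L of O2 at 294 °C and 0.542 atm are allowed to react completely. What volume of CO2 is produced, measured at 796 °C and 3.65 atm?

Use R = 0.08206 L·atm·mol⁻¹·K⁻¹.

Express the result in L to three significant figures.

72.6 L

n(CO) = PV/RT = (9.38 × 6.86) / (0.08206 × 259.75) = 3.019 mol
n(O2) = PV/RT = (0.542 × 313) / (0.08206 × 567.15) = 3.645 mol
For 3.019 mol CO, stoichiometry requires (1/2) × 3.019 = 1.510 mol O2; 3.645 mol is available, so CO is limiting.
n(CO2) = (2/2) × 3.019 = 3.019 mol
V(CO2) = nRT/P = 3.019 × 0.08206 × 1069.15 / 3.65 = 72.57 L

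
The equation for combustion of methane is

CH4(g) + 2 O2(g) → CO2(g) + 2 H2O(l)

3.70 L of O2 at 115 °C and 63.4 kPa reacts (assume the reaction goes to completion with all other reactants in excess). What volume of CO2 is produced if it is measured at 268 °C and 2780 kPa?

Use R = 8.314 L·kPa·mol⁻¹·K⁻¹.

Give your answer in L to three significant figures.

0.0588 L

n(O2) = PV/RT = (63.4 × 3.70) / (8.314 × 388.15) = 0.07269 mol
n(CO2) = (1/2) × 0.07269 = 0.03635 mol
V = nRT/P = 0.03635 × 8.314 × 541.15 / 2780 = 0.05883 L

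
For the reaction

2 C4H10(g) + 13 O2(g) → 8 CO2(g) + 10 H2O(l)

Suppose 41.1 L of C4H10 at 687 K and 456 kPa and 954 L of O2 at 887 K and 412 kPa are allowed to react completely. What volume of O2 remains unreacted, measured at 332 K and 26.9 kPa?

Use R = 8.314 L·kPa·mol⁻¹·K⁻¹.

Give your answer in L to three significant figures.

3280 L

n(C4H10) = PV/RT = (456 × 41.1) / (8.314 × 687) = 3.281 mol
n(O2) = PV/RT = (412 × 954) / (8.314 × 887) = 53.30 mol
For 3.281 mol C4H10, stoichiometry requires (13/2) × 3.281 = 21.33 mol O2; 53.30 mol is available, so C4H10 is limiting.
n(O2) consumed = (13/2) × 3.281 = 21.33 mol; remaining = 53.30 − 21.33 = 31.97 mol
V(O2) = nRT/P = 31.97 × 8.314 × 332 / 26.9 = 3280 L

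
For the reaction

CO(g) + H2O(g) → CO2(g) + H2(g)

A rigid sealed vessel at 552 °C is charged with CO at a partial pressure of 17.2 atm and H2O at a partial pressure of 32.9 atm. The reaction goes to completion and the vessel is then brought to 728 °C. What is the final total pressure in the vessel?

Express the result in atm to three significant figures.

At constant V, partial pressures at 552 °C are proportional to moles, so apply stoichiometry directly to pressures.
P(H2O) required for 17.2 atm of CO = (1/1) × 17.2 = 17.20 atm; available 32.9 atm, so CO is limiting.
P(H2O) remaining = 32.9 − (1/1) × 17.2 = 15.70 atm
P(gaseous products) = (1+1)/1 × 17.2 = 34.40 atm
P_total at 552 °C = 15.70 + 34.40 = 50.10 atm
Scaling to 728 °C: P = 50.10 × 1001.15/825.15 = 60.79 atm

60.8 atm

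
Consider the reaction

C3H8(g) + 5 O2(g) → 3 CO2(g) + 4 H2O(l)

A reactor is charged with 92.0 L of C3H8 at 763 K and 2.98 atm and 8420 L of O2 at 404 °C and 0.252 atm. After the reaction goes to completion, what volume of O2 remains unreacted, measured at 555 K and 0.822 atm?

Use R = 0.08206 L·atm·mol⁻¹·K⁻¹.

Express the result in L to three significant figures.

903 L

n(C3H8) = PV/RT = (2.98 × 92.0) / (0.08206 × 763) = 4.379 mol
n(O2) = PV/RT = (0.252 × 8420) / (0.08206 × 677.15) = 38.19 mol
For 4.379 mol C3H8, stoichiometry requires (5/1) × 4.379 = 21.89 mol O2; 38.19 mol is available, so C3H8 is limiting.
n(O2) consumed = (5/1) × 4.379 = 21.89 mol; remaining = 38.19 − 21.89 = 16.30 mol
V(O2) = nRT/P = 16.30 × 0.08206 × 555 / 0.822 = 903.1 L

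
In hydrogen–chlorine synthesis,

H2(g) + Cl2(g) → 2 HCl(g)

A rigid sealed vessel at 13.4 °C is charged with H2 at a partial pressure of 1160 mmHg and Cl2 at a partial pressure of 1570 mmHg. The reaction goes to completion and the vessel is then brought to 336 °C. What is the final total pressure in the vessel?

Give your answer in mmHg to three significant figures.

At constant V, partial pressures at 13.4 °C are proportional to moles, so apply stoichiometry directly to pressures.
P(Cl2) required for 1160 mmHg of H2 = (1/1) × 1160 = 1160 mmHg; available 1570 mmHg, so H2 is limiting.
P(Cl2) remaining = 1570 − (1/1) × 1160 = 410.0 mmHg
P(gaseous products) = (2)/1 × 1160 = 2320 mmHg
P_total at 13.4 °C = 410.0 + 2320 = 2730 mmHg
Scaling to 336 °C: P = 2730 × 609.15/286.55 = 5803 mmHg

5800 mmHg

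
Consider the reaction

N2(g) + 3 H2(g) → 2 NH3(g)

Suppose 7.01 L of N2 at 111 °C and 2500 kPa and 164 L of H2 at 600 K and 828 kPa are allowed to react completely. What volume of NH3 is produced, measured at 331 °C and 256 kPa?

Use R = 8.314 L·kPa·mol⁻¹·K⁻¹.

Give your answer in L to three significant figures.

215 L

n(N2) = PV/RT = (2500 × 7.01) / (8.314 × 384.15) = 5.487 mol
n(H2) = PV/RT = (828 × 164) / (8.314 × 600) = 27.22 mol
For 5.487 mol N2, stoichiometry requires (3/1) × 5.487 = 16.46 mol H2; 27.22 mol is available, so N2 is limiting.
n(NH3) = (2/1) × 5.487 = 10.97 mol
V(NH3) = nRT/P = 10.97 × 8.314 × 604.15 / 256 = 215.2 L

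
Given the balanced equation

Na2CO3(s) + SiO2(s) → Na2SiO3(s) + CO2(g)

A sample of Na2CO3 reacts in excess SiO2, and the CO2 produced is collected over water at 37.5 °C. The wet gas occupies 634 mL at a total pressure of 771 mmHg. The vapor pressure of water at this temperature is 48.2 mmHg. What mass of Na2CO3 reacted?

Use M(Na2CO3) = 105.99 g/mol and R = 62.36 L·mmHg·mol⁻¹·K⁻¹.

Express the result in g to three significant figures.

2.51 g

P(CO2) = 771 − 48.2 = 722.8 mmHg
n(CO2) = PV/RT = (722.8 × 0.6340) / (62.36 × 310.65) = 0.02366 mol
n(Na2CO3) = (1/1) × 0.02366 = 0.02366 mol
m(Na2CO3) = 0.02366 × 105.99 = 2.508 g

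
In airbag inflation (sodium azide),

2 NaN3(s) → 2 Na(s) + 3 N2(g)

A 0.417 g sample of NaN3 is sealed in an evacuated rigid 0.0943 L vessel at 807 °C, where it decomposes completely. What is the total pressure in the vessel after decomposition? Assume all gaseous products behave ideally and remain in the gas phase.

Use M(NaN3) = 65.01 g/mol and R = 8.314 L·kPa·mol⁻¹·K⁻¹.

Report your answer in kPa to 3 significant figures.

n(NaN3) = 0.417 / 65.01 = 0.006414 mol
n(gas produced) = (3/2) × 0.006414 = 0.009621 mol
P = nRT/V = 0.009621 × 8.314 × 1080.15 / 0.0943 = 916.2 kPa

916 kPa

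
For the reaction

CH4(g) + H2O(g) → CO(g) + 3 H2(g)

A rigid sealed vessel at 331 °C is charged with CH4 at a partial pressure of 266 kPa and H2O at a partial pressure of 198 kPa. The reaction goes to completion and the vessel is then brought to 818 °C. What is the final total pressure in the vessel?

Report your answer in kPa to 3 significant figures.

1550 kPa

At constant V, partial pressures at 331 °C are proportional to moles, so apply stoichiometry directly to pressures.
P(H2O) required for 266 kPa of CH4 = (1/1) × 266 = 266.0 kPa; available 198 kPa, so H2O is limiting.
P(CH4) remaining = 266 − (1/1) × 198 = 68.00 kPa
P(gaseous products) = (1+3)/1 × 198 = 792.0 kPa
P_total at 331 °C = 68.00 + 792.0 = 860.0 kPa
Scaling to 818 °C: P = 860.0 × 1091.15/604.15 = 1553 kPa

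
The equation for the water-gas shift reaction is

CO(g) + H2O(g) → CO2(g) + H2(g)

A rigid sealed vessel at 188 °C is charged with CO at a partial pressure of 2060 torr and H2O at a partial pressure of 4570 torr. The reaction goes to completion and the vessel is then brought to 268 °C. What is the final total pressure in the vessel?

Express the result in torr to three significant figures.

At constant V, partial pressures at 188 °C are proportional to moles, so apply stoichiometry directly to pressures.
P(H2O) required for 2060 torr of CO = (1/1) × 2060 = 2060 torr; available 4570 torr, so CO is limiting.
P(H2O) remaining = 4570 − (1/1) × 2060 = 2510 torr
P(gaseous products) = (1+1)/1 × 2060 = 4120 torr
P_total at 188 °C = 2510 + 4120 = 6630 torr
Scaling to 268 °C: P = 6630 × 541.15/461.15 = 7780 torr

7780 torr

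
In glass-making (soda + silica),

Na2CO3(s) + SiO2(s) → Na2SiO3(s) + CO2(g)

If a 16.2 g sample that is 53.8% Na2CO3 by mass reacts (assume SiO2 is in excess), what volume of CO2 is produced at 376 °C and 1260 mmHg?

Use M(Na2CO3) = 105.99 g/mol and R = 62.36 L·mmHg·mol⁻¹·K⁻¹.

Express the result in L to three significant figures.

2.64 L

mass of Na2CO3 = 16.2 × 53.8/100 = 8.716 g
n(Na2CO3) = 8.716 / 105.99 = 0.08223 mol
n(CO2) = (1/1) × 0.08223 = 0.08223 mol
V = nRT/P = 0.08223 × 62.36 × 649.15 / 1260 = 2.642 L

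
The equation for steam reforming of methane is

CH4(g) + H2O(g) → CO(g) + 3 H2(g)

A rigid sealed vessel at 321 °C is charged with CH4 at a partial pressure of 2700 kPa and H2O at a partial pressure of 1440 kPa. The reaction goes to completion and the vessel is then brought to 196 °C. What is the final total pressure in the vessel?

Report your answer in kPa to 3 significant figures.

Because the vessel is rigid and T is held at 321 °C, work the stoichiometry in partial pressures (P_i = n_iRT/V).
P(H2O) required for 2700 kPa of CH4 = (1/1) × 2700 = 2700 kPa; available 1440 kPa, so H2O is limiting.
P(CH4) remaining = 2700 − (1/1) × 1440 = 1260 kPa
P(gaseous products) = (1+3)/1 × 1440 = 5760 kPa
P_total at 321 °C = 1260 + 5760 = 7020 kPa
Scaling to 196 °C: P = 7020 × 469.15/594.15 = 5543 kPa

5540 kPa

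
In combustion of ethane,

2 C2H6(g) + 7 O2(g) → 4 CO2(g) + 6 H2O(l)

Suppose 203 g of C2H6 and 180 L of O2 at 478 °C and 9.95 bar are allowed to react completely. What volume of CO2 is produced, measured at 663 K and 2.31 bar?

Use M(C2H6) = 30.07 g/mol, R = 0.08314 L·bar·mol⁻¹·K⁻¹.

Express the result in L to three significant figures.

n(C2H6) = 203 / 30.07 = 6.751 mol
n(O2) = PV/RT = (9.95 × 180) / (0.08314 × 751.15) = 28.68 mol
For 6.751 mol C2H6, stoichiometry requires (7/2) × 6.751 = 23.63 mol O2; 28.68 mol is available, so C2H6 is limiting.
n(CO2) = (4/2) × 6.751 = 13.50 mol
V(CO2) = nRT/P = 13.50 × 0.08314 × 663 / 2.31 = 322.1 L

322 L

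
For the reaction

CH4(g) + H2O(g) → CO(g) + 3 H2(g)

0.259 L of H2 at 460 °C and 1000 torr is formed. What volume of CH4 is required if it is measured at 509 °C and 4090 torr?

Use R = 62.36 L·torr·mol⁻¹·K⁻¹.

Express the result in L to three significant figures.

n(H2) = PV/RT = (1000 × 0.259) / (62.36 × 733.15) = 0.005665 mol
n(CH4) = (1/3) × 0.005665 = 0.001888 mol
V = nRT/P = 0.001888 × 62.36 × 782.15 / 4090 = 0.02252 L

0.0225 L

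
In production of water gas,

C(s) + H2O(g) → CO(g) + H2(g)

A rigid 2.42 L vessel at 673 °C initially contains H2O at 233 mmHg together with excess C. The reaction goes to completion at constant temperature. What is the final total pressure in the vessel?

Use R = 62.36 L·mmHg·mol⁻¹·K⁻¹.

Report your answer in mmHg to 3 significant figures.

Rigid vessel, constant T ⇒ P scales with total gas moles (1 → 2).
P_final = (2/1) × 233 = 466.0 mmHg

466 mmHg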